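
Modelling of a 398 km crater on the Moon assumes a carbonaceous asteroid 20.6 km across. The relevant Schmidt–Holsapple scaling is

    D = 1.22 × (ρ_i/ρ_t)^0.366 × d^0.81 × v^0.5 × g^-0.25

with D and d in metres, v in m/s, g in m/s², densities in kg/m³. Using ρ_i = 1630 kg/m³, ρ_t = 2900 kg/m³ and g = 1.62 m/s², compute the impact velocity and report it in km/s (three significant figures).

v ≈ 21.2 km/s

Rearranging for v: v = [D / (1.22 · (1630/2900)^0.366 · 20600^0.81 · 1.62^-0.25)]^(1/0.5).
D = 398000 m.
(1630/2900)^0.366 = 0.8099
20600^0.81 = 3121
1.62^-0.25 = 0.8864
Denominator = 1.22 × 0.8099 × 3121 × 0.8864 = 2733
D / 2733 = 398000 / 2733 = 145.6
v = 145.6^(1/0.5) = 145.6^2 = 21199 m/s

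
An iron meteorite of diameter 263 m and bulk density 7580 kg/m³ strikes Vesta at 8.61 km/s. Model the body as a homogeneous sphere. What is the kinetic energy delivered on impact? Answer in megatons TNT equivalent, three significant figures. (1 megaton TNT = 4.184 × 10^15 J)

E ≈ 640 Mt TNT

v = 8610 m/s.
Mass m = (π/6) ρ d³ = (π/6) × 7580 × (263)³ = 7.220 × 10^10 kg
E = ½ m v² = 0.5 × 7.220 × 10^10 × (8610)² = 2.676 × 10^18 J
   = 2.676 × 10^18 / 4.184×10^15 = 639.6 Mt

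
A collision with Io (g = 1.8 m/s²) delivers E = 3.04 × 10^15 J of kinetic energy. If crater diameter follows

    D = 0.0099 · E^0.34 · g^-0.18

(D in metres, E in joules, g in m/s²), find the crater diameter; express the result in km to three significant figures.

D ≈ 1.64 km

E^0.34 = (3.04 × 10^15)^0.34 = 1.837 × 10^5
g^-0.18 = 1.8^-0.18 = 0.8996
D = 0.0099 × 1.837 × 10^5 × 0.8996 = 1636 m
   = 1.636 km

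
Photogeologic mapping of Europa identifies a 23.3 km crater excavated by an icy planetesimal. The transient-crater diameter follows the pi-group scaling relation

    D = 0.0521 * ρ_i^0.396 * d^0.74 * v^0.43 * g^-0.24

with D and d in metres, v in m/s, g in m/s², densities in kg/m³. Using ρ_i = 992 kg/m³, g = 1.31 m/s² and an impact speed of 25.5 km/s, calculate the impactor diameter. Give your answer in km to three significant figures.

d ≈ 3.23 km

Rearranging for d: d = [D / (0.0521 · 992^0.396 · 25500^0.43 · 1.31^-0.24)]^(1/0.74).
D = 23300 m.
992^0.396 = 15.37
25500^0.43 = 78.49
1.31^-0.24 = 0.9372
Denominator = 0.0521 × 15.37 × 78.49 × 0.9372 = 58.91
D / 58.91 = 23300 / 58.91 = 395.5
d = 395.5^(1/0.74) = 395.5^1.3514 = 3234 m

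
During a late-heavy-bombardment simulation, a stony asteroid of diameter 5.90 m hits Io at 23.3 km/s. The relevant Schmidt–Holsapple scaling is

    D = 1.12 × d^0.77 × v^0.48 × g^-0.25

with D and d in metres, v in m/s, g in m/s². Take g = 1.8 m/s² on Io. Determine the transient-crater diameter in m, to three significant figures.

In SI units: v = 23300 m/s.
d^0.77 = 5.9^0.77 = 3.922
v^0.48 = 23300^0.48 = 124.8
g^-0.25 = 1.8^-0.25 = 0.8633
D = 1.12 × 3.922 × 124.8 × 0.8633 = 473.3 m

D ≈ 473 m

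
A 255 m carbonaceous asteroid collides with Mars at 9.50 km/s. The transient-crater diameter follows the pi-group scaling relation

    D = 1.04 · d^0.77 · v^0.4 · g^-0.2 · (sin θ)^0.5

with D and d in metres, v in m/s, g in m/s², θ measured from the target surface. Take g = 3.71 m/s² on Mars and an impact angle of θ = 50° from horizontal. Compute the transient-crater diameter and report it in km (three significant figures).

D ≈ 1.95 km

In SI units: v = 9500 m/s.
d^0.77 = 255^0.77 = 71.29
v^0.4 = 9500^0.4 = 39.00
g^-0.2 = 3.71^-0.2 = 0.7694
(sin 50°)^0.5 = 0.7660^0.5 = 0.8752
D = 1.04 × 71.29 × 39.00 × 0.7694 × 0.8752 = 1947 m
   = 1.947 km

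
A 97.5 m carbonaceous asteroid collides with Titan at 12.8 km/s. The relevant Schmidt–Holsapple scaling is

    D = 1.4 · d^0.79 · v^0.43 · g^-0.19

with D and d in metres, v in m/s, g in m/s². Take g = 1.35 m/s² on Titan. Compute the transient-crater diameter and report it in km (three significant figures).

D ≈ 2.88 km

In SI units: v = 12800 m/s.
d^0.79 = 97.5^0.79 = 37.27
v^0.43 = 12800^0.43 = 58.36
g^-0.19 = 1.35^-0.19 = 0.9446
D = 1.4 × 37.27 × 58.36 × 0.9446 = 2876 m
   = 2.876 km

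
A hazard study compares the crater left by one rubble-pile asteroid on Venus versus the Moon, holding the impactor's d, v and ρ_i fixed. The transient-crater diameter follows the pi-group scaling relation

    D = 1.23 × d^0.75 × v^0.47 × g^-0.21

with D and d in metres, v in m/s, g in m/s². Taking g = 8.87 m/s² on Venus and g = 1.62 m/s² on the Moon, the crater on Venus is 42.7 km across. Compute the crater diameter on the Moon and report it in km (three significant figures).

D ≈ 61.0 km

All impactor-dependent factors cancel in the ratio, leaving D_Moon/D_Venus = (g_Moon/g_Venus)^-0.21.
(1.62/8.87)^-0.21 = 0.1826^-0.21 = 1.429
D_Moon = 1.429 × 42.7 km = 61.0 km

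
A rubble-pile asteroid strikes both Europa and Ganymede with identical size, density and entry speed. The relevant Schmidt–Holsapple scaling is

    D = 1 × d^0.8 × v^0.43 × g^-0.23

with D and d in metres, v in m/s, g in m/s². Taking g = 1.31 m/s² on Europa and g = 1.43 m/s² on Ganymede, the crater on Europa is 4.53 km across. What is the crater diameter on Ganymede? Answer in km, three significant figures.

All impactor-dependent factors cancel in the ratio, leaving D_Ganymede/D_Europa = (g_Ganymede/g_Europa)^-0.23.
(1.43/1.31)^-0.23 = 1.092^-0.23 = 0.9800
D_Ganymede = 0.9800 × 4.53 km = 4.44 km

D ≈ 4.44 km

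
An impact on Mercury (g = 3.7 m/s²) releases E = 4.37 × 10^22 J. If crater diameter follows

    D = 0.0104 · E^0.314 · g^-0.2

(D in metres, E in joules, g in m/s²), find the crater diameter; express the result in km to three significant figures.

D ≈ 103 km

E^0.314 = (4.37 × 10^22)^0.314 = 1.286 × 10^7
g^-0.2 = 3.7^-0.2 = 0.7698
D = 0.0104 × 1.286 × 10^7 × 0.7698 = 1.030 × 10^5 m
   = 103.0 km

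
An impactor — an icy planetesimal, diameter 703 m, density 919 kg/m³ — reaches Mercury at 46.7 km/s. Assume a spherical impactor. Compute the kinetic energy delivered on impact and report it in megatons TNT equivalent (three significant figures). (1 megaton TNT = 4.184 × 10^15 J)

v = 46700 m/s.
Mass m = (π/6) ρ d³ = (π/6) × 919 × (703)³ = 1.672 × 10^11 kg
E = ½ m v² = 0.5 × 1.672 × 10^11 × (46700)² = 1.823 × 10^20 J
   = 1.823 × 10^20 / 4.184×10^15 = 43571 Mt

E ≈ 43600 Mt TNT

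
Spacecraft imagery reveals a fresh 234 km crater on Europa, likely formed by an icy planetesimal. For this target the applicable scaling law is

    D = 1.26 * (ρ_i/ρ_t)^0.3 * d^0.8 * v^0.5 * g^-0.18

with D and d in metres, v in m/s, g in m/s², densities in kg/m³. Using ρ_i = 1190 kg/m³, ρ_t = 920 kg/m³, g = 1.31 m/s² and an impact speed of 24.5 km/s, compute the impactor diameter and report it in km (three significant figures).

d ≈ 6.72 km

Rearranging for d: d = [D / (1.26 · (1190/920)^0.3 · 24500^0.5 · 1.31^-0.18)]^(1/0.8).
D = 234000 m.
(1190/920)^0.3 = 1.080
24500^0.5 = 156.5
1.31^-0.18 = 0.9526
Denominator = 1.26 × 1.080 × 156.5 × 0.9526 = 202.9
D / 202.9 = 234000 / 202.9 = 1153
d = 1153^(1/0.8) = 1153^1.25 = 6719 m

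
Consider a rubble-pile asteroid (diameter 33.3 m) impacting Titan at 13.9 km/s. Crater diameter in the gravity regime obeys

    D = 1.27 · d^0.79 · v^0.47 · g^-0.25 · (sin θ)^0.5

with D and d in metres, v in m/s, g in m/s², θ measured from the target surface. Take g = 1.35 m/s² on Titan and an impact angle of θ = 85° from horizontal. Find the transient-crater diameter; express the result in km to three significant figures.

In SI units: v = 13900 m/s.
d^0.79 = 33.3^0.79 = 15.95
v^0.47 = 13900^0.47 = 88.56
g^-0.25 = 1.35^-0.25 = 0.9277
(sin 85°)^0.5 = 0.9962^0.5 = 0.9981
D = 1.27 × 15.95 × 88.56 × 0.9277 × 0.9981 = 1661 m
   = 1.661 km

D ≈ 1.66 km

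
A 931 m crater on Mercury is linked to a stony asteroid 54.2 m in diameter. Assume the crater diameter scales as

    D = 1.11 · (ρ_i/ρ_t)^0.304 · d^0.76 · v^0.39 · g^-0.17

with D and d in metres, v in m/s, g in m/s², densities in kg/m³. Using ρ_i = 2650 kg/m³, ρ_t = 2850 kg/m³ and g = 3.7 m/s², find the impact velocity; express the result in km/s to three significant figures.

v ≈ 24.5 km/s

Rearranging for v: v = [D / (1.11 · (2650/2850)^0.304 · 54.2^0.76 · 3.7^-0.17)]^(1/0.39).
(2650/2850)^0.304 = 0.9781
54.2^0.76 = 20.79
3.7^-0.17 = 0.8006
Denominator = 1.11 × 0.9781 × 20.79 × 0.8006 = 18.07
D / 18.07 = 931 / 18.07 = 51.52
v = 51.52^(1/0.39) = 51.52^2.5641 = 24529 m/s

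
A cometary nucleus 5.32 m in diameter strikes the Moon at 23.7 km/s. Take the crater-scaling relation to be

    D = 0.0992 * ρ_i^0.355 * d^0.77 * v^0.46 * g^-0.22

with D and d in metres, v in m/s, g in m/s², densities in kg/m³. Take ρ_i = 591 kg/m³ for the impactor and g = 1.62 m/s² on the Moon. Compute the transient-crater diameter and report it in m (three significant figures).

D ≈ 320 m

In SI units: v = 23700 m/s.
ρ_i^0.355 = 591^0.355 = 9.636
d^0.77 = 5.32^0.77 = 3.622
v^0.46 = 23700^0.46 = 102.9
g^-0.22 = 1.62^-0.22 = 0.8993
D = 0.0992 × 9.636 × 3.622 × 102.9 × 0.8993 = 320.4 m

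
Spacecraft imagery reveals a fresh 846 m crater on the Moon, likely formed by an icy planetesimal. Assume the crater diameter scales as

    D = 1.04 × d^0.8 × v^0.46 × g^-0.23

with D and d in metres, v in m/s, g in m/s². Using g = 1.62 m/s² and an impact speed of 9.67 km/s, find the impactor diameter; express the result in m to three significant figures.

d ≈ 25.5 m

Rearranging for d: d = [D / (1.04 · 9670^0.46 · 1.62^-0.23)]^(1/0.8).
9670^0.46 = 68.12
1.62^-0.23 = 0.8950
Denominator = 1.04 × 68.12 × 0.8950 = 63.41
D / 63.41 = 846 / 63.41 = 13.34
d = 13.34^(1/0.8) = 13.34^1.25 = 25.49 m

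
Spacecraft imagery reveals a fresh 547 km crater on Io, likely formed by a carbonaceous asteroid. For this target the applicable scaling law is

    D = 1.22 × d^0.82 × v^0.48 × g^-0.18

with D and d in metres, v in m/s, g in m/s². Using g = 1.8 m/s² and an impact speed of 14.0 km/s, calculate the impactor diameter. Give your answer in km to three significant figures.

d ≈ 33.2 km

Rearranging for d: d = [D / (1.22 · 14000^0.48 · 1.8^-0.18)]^(1/0.82).
D = 547000 m.
14000^0.48 = 97.76
1.8^-0.18 = 0.8996
Denominator = 1.22 × 97.76 × 0.8996 = 107.3
D / 107.3 = 547000 / 107.3 = 5098
d = 5098^(1/0.82) = 5098^1.2195 = 33203 m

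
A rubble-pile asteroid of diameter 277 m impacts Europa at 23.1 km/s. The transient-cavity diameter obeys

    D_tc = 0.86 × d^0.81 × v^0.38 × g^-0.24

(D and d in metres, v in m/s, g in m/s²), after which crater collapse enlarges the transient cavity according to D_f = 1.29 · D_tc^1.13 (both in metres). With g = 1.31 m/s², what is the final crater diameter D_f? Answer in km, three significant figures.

D_f ≈ 13.0 km

v = 23100 m/s.
d^0.81 = 277^0.81 = 95.15
v^0.38 = 23100^0.38 = 45.52
g^-0.24 = 1.31^-0.24 = 0.9372
D_tc = 0.86 × 95.15 × 45.52 × 0.9372 = 3491 m
D_f = 1.29 × (3491)^1.13 = 13005 m
     = 13.01 km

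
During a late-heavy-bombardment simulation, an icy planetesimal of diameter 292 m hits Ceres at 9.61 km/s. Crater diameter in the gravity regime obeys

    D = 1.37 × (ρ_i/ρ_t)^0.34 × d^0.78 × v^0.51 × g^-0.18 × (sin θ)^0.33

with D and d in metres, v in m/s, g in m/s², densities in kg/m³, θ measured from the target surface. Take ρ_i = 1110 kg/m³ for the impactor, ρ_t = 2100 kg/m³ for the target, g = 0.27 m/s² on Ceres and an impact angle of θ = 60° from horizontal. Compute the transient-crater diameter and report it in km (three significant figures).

In SI units: v = 9610 m/s.
(ρ_i/ρ_t)^0.34 = (1110/2100)^0.34 = 0.8051
d^0.78 = 292^0.78 = 83.75
v^0.51 = 9610^0.51 = 107.4
g^-0.18 = 0.27^-0.18 = 1.266
(sin 60°)^0.33 = 0.8660^0.33 = 0.9536
D = 1.37 × 0.8051 × 83.75 × 107.4 × 1.266 × 0.9536 = 11977 m
   = 11.98 km

D ≈ 12.0 km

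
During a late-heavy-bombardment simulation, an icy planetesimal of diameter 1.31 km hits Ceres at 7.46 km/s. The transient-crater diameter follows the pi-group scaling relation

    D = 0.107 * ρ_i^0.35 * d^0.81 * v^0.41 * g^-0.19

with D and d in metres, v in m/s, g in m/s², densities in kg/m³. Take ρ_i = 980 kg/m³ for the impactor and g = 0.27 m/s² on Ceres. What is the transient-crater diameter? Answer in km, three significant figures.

In SI units: d = 1310 m, v = 7460 m/s.
ρ_i^0.35 = 980^0.35 = 11.14
d^0.81 = 1310^0.81 = 335.0
v^0.41 = 7460^0.41 = 38.71
g^-0.19 = 0.27^-0.19 = 1.282
D = 0.107 × 11.14 × 335.0 × 38.71 × 1.282 = 19816 m
   = 19.82 km

D ≈ 19.8 km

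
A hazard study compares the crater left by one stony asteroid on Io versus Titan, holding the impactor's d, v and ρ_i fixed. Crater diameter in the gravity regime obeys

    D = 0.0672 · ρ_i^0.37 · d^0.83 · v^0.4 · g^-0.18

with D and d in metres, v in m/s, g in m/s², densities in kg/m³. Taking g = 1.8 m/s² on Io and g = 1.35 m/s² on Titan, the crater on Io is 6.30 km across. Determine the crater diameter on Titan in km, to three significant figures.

All impactor-dependent factors cancel in the ratio, leaving D_Titan/D_Io = (g_Titan/g_Io)^-0.18.
(1.35/1.8)^-0.18 = 0.7500^-0.18 = 1.053
D_Titan = 1.053 × 6.30 km = 6.63 km

D ≈ 6.63 km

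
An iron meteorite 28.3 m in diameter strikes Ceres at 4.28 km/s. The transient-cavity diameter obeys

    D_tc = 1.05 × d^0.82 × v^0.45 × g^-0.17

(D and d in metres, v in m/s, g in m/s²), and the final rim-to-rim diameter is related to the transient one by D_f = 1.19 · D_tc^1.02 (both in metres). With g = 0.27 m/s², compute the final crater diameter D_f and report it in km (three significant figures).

v = 4280 m/s.
d^0.82 = 28.3^0.82 = 15.50
v^0.45 = 4280^0.45 = 43.07
g^-0.17 = 0.27^-0.17 = 1.249
D_tc = 1.05 × 15.50 × 43.07 × 1.249 = 875.5 m
D_f = 1.19 × (875.5)^1.02 = 1193 m
     = 1.193 km

D_f ≈ 1.19 km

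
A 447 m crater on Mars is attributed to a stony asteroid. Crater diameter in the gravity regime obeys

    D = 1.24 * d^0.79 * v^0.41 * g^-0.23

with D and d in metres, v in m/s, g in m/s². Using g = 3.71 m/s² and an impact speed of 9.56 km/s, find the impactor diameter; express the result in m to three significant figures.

Rearranging for d: d = [D / (1.24 · 9560^0.41 · 3.71^-0.23)]^(1/0.79).
9560^0.41 = 42.85
3.71^-0.23 = 0.7397
Denominator = 1.24 × 42.85 × 0.7397 = 39.30
D / 39.30 = 447 / 39.30 = 11.37
d = 11.37^(1/0.79) = 11.37^1.2658 = 21.70 m

d ≈ 21.7 m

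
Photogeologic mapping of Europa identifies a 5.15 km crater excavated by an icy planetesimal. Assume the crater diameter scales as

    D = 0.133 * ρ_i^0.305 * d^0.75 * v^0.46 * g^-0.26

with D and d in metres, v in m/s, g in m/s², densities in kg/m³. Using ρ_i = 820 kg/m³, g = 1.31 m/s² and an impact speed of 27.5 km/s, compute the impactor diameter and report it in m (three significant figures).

d ≈ 178 m

Rearranging for d: d = [D / (0.133 · 820^0.305 · 27500^0.46 · 1.31^-0.26)]^(1/0.75).
D = 5150 m.
820^0.305 = 7.740
27500^0.46 = 110.2
1.31^-0.26 = 0.9322
Denominator = 0.133 × 7.740 × 110.2 × 0.9322 = 105.8
D / 105.8 = 5150 / 105.8 = 48.68
d = 48.68^(1/0.75) = 48.68^1.3333 = 177.7 m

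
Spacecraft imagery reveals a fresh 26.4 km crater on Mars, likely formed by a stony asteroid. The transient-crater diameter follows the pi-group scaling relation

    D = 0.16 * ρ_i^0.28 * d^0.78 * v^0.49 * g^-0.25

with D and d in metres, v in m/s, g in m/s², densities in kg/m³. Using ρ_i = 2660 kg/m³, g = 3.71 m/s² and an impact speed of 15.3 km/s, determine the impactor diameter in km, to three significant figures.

d ≈ 1.03 km

Rearranging for d: d = [D / (0.16 · 2660^0.28 · 15300^0.49 · 3.71^-0.25)]^(1/0.78).
D = 26400 m.
2660^0.28 = 9.098
15300^0.49 = 112.3
3.71^-0.25 = 0.7205
Denominator = 0.16 × 9.098 × 112.3 × 0.7205 = 117.8
D / 117.8 = 26400 / 117.8 = 224.1
d = 224.1^(1/0.78) = 224.1^1.2821 = 1032 m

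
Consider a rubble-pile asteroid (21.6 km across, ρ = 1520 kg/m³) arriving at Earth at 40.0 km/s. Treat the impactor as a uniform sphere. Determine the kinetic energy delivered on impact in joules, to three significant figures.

E ≈ 6.42 × 10^24 J

d = 21600 m; v = 40000 m/s.
Mass m = (π/6) ρ d³ = (π/6) × 1520 × (21600)³ = 8.021 × 10^15 kg
E = ½ m v² = 0.5 × 8.021 × 10^15 × (40000)² = 6.417 × 10^24 J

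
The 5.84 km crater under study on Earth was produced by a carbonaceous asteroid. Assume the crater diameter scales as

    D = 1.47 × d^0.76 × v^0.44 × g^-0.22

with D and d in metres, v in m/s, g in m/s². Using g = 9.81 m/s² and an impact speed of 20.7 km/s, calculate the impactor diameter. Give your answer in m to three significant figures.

d ≈ 334 m

Rearranging for d: d = [D / (1.47 · 20700^0.44 · 9.81^-0.22)]^(1/0.76).
D = 5840 m.
20700^0.44 = 79.26
9.81^-0.22 = 0.6051
Denominator = 1.47 × 79.26 × 0.6051 = 70.50
D / 70.50 = 5840 / 70.50 = 82.84
d = 82.84^(1/0.76) = 82.84^1.3158 = 334.2 m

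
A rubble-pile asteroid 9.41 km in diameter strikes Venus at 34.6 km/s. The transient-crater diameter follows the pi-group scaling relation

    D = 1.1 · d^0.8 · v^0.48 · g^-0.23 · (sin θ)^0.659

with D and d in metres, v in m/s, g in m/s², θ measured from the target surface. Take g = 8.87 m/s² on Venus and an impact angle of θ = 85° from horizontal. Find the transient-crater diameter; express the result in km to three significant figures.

D ≈ 151 km

In SI units: d = 9410 m, v = 34600 m/s.
d^0.8 = 9410^0.8 = 1510
v^0.48 = 34600^0.48 = 150.9
g^-0.23 = 8.87^-0.23 = 0.6053
(sin 85°)^0.659 = 0.9962^0.659 = 0.9975
D = 1.1 × 1510 × 150.9 × 0.6053 × 0.9975 = 1.513 × 10^5 m
   = 151.3 km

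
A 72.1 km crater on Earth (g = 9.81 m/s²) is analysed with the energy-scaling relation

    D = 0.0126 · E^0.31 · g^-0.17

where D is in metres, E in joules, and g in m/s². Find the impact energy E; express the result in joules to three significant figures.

Rearranging: E = [D / (0.0126 · g^-0.17)]^(1/0.31).
D = 72100 m.
g^-0.17 = 9.81^-0.17 = 0.6783
D / (0.0126 × 0.6783) = 72100 / (8.547 × 10^-3) = 8.436 × 10^6
E = (8.436 × 10^6)^3.2258 = 2.200 × 10^22 J

E ≈ 2.20 × 10^22 J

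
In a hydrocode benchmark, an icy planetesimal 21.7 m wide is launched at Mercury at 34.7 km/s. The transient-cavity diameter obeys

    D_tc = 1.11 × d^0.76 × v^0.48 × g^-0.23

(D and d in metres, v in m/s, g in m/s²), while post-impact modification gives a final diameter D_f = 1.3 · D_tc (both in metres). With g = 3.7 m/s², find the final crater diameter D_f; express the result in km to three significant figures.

D_f ≈ 1.67 km

v = 34700 m/s.
d^0.76 = 21.7^0.76 = 10.37
v^0.48 = 34700^0.48 = 151.1
g^-0.23 = 3.7^-0.23 = 0.7401
D_tc = 1.11 × 10.37 × 151.1 × 0.7401 = 1287 m
D_f = 1.3 × 1287 = 1673 m
     = 1.673 km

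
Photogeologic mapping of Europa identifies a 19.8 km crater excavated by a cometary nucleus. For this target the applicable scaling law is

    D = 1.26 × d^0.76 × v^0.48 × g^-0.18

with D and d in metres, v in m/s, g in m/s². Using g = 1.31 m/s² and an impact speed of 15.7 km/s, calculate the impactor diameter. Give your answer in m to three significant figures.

d ≈ 793 m

Rearranging for d: d = [D / (1.26 · 15700^0.48 · 1.31^-0.18)]^(1/0.76).
D = 19800 m.
15700^0.48 = 103.3
1.31^-0.18 = 0.9526
Denominator = 1.26 × 103.3 × 0.9526 = 124.0
D / 124.0 = 19800 / 124.0 = 159.7
d = 159.7^(1/0.76) = 159.7^1.3158 = 792.7 m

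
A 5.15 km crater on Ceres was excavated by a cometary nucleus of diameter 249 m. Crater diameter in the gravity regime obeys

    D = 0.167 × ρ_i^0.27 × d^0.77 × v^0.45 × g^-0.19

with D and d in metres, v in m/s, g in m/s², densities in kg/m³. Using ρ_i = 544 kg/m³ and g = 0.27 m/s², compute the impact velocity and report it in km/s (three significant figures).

Rearranging for v: v = [D / (0.167 · 544^0.27 · 249^0.77 · 0.27^-0.19)]^(1/0.45).
D = 5150 m.
544^0.27 = 5.478
249^0.77 = 70.00
0.27^-0.19 = 1.282
Denominator = 0.167 × 5.478 × 70.00 × 1.282 = 82.10
D / 82.10 = 5150 / 82.10 = 62.73
v = 62.73^(1/0.45) = 62.73^2.2222 = 9871 m/s

v ≈ 9.87 km/s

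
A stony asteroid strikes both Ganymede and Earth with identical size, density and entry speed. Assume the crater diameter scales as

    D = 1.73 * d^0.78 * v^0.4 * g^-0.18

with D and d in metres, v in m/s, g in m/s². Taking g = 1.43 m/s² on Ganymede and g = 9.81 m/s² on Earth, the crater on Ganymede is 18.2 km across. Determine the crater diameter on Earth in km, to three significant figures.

D ≈ 12.9 km

All impactor-dependent factors cancel in the ratio, leaving D_Earth/D_Ganymede = (g_Earth/g_Ganymede)^-0.18.
(9.81/1.43)^-0.18 = 6.860^-0.18 = 0.7071
D_Earth = 0.7071 × 18.2 km = 12.9 km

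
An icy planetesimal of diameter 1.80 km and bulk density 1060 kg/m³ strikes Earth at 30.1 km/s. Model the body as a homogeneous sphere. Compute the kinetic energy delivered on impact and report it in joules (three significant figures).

E ≈ 1.47 × 10^21 J

d = 1800 m; v = 30100 m/s.
Mass m = (π/6) ρ d³ = (π/6) × 1060 × (1800)³ = 3.237 × 10^12 kg
E = ½ m v² = 0.5 × 3.237 × 10^12 × (30100)² = 1.466 × 10^21 J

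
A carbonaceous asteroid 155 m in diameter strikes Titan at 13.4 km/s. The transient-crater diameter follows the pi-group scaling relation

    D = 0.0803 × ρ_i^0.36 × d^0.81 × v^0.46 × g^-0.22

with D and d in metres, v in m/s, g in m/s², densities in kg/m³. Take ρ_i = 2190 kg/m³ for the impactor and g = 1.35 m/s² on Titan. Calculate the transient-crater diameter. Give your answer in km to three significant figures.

D ≈ 5.64 km

In SI units: v = 13400 m/s.
ρ_i^0.36 = 2190^0.36 = 15.94
d^0.81 = 155^0.81 = 59.45
v^0.46 = 13400^0.46 = 79.15
g^-0.22 = 1.35^-0.22 = 0.9361
D = 0.0803 × 15.94 × 59.45 × 79.15 × 0.9361 = 5638 m
   = 5.638 km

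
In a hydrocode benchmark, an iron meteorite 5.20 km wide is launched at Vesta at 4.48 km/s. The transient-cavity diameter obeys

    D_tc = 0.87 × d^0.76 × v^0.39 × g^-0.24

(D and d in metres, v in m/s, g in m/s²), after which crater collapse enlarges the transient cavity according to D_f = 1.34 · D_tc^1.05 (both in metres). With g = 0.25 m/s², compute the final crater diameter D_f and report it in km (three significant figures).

In SI: d = 5200 m, v = 4480 m/s.
d^0.76 = 5200^0.76 = 667.1
v^0.39 = 4480^0.39 = 26.55
g^-0.24 = 0.25^-0.24 = 1.395
D_tc = 0.87 × 667.1 × 26.55 × 1.395 = 21500 m
D_f = 1.34 × (21500)^1.05 = 47442 m
     = 47.44 km

D_f ≈ 47.4 km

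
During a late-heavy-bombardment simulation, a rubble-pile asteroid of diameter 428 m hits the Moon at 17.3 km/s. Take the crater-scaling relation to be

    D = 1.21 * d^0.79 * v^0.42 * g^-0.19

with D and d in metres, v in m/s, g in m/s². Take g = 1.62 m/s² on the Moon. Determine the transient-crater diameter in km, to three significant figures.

D ≈ 7.98 km

In SI units: v = 17300 m/s.
d^0.79 = 428^0.79 = 119.9
v^0.42 = 17300^0.42 = 60.25
g^-0.19 = 1.62^-0.19 = 0.9124
D = 1.21 × 119.9 × 60.25 × 0.9124 = 7975 m
   = 7.975 km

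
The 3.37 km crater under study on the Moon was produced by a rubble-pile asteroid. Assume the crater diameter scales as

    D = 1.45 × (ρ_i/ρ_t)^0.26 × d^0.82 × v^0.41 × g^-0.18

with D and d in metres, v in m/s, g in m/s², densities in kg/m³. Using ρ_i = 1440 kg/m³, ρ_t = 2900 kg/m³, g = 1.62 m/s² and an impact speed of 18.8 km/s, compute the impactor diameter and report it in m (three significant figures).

d ≈ 129 m

Rearranging for d: d = [D / (1.45 · (1440/2900)^0.26 · 18800^0.41 · 1.62^-0.18)]^(1/0.82).
D = 3370 m.
(1440/2900)^0.26 = 0.8336
18800^0.41 = 56.55
1.62^-0.18 = 0.9168
Denominator = 1.45 × 0.8336 × 56.55 × 0.9168 = 62.67
D / 62.67 = 3370 / 62.67 = 53.77
d = 53.77^(1/0.82) = 53.77^1.2195 = 128.9 m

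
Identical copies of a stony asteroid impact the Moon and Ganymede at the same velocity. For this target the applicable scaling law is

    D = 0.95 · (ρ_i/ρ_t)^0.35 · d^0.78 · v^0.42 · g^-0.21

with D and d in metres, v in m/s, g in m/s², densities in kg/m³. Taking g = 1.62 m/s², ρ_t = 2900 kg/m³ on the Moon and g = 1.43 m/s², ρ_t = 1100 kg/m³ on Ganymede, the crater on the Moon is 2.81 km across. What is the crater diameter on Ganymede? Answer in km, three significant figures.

D ≈ 4.05 km

The impactor-only factors (d, v, ρ_i) cancel in the ratio, leaving D_Ganymede/D_Moon = (g_Ganymede/g_Moon)^-0.21 · (ρ_t,Moon/ρ_t,Ganymede)^0.35.
(1.43/1.62)^-0.21 = 0.8827^-0.21 = 1.027
(2900/1100)^0.35 = 2.636^0.35 = 1.404
Ratio = 1.027 × 1.404 = 1.442
D_Ganymede = 1.442 × 2.81 km = 4.05 km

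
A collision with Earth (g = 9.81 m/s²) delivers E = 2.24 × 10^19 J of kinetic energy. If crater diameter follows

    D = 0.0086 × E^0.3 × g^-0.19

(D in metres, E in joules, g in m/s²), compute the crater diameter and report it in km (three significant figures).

D ≈ 3.56 km

E^0.3 = (2.24 × 10^19)^0.3 = 6.384 × 10^5
g^-0.19 = 9.81^-0.19 = 0.6480
D = 0.0086 × 6.384 × 10^5 × 0.6480 = 3558 m
   = 3.558 km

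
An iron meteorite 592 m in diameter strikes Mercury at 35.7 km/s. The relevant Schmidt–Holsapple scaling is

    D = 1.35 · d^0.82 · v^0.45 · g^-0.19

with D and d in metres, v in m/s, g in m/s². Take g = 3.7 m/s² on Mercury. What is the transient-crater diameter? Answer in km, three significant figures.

D ≈ 22.1 km

In SI units: v = 35700 m/s.
d^0.82 = 592^0.82 = 187.6
v^0.45 = 35700^0.45 = 111.9
g^-0.19 = 3.7^-0.19 = 0.7799
D = 1.35 × 187.6 × 111.9 × 0.7799 = 22102 m
   = 22.10 km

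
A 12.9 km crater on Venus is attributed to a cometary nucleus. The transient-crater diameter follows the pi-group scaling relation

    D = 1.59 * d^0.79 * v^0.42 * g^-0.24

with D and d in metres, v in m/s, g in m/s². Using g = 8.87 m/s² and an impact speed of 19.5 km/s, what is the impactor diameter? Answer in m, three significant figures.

d ≈ 903 m

Rearranging for d: d = [D / (1.59 · 19500^0.42 · 8.87^-0.24)]^(1/0.79).
D = 12900 m.
19500^0.42 = 63.36
8.87^-0.24 = 0.5922
Denominator = 1.59 × 63.36 × 0.5922 = 59.66
D / 59.66 = 12900 / 59.66 = 216.2
d = 216.2^(1/0.79) = 216.2^1.2658 = 902.5 m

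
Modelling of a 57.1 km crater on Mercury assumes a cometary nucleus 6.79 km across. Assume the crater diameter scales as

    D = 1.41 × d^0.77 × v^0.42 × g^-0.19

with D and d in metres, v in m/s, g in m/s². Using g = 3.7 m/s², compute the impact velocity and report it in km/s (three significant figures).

v ≈ 15.9 km/s

Rearranging for v: v = [D / (1.41 · 6790^0.77 · 3.7^-0.19)]^(1/0.42).
D = 57100 m.
6790^0.77 = 892.4
3.7^-0.19 = 0.7799
Denominator = 1.41 × 892.4 × 0.7799 = 981.3
D / 981.3 = 57100 / 981.3 = 58.19
v = 58.19^(1/0.42) = 58.19^2.381 = 15926 m/s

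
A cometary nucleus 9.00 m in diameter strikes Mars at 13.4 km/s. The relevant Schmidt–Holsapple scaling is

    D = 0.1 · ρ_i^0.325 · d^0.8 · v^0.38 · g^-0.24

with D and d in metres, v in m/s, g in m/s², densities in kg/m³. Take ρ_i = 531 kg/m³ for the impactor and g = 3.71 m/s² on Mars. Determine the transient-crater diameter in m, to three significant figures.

D ≈ 120 m

In SI units: v = 13400 m/s.
ρ_i^0.325 = 531^0.325 = 7.685
d^0.8 = 9^0.8 = 5.800
v^0.38 = 13400^0.38 = 37.01
g^-0.24 = 3.71^-0.24 = 0.7300
D = 0.1 × 7.685 × 5.800 × 37.01 × 0.7300 = 120.4 m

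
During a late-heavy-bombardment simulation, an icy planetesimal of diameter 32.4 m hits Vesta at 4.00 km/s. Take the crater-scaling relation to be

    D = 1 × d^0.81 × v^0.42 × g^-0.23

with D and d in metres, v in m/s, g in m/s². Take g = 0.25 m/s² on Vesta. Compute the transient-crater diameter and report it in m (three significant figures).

In SI units: v = 4000 m/s.
d^0.81 = 32.4^0.81 = 16.73
v^0.42 = 4000^0.42 = 32.57
g^-0.23 = 0.25^-0.23 = 1.376
D = 1 × 16.73 × 32.57 × 1.376 = 749.8 m

D ≈ 750 m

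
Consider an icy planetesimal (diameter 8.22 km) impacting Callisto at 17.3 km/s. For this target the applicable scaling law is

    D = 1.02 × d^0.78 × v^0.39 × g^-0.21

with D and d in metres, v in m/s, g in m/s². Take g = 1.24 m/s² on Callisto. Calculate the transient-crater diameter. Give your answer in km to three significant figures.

D ≈ 49.6 km

In SI units: d = 8220 m, v = 17300 m/s.
d^0.78 = 8220^0.78 = 1131
v^0.39 = 17300^0.39 = 44.96
g^-0.21 = 1.24^-0.21 = 0.9558
D = 1.02 × 1131 × 44.96 × 0.9558 = 49574 m
   = 49.57 km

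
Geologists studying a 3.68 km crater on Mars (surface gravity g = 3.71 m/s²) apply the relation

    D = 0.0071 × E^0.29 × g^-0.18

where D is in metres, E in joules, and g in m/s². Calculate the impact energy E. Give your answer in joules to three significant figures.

Rearranging: E = [D / (0.0071 · g^-0.18)]^(1/0.29).
D = 3680 m.
g^-0.18 = 3.71^-0.18 = 0.7898
D / (0.0071 × 0.7898) = 3680 / (5.608 × 10^-3) = 6.562 × 10^5
E = (6.562 × 10^5)^3.4483 = 1.145 × 10^20 J

E ≈ 1.15 × 10^20 J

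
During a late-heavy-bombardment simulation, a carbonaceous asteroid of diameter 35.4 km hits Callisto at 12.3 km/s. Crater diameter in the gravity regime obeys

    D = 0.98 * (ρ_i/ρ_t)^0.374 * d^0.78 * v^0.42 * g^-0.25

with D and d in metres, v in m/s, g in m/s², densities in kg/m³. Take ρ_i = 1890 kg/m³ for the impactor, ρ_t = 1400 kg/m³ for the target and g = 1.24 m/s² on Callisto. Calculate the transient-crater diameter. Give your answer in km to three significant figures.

D ≈ 192 km

In SI units: d = 35400 m, v = 12300 m/s.
(ρ_i/ρ_t)^0.374 = (1890/1400)^0.374 = 1.119
d^0.78 = 35400^0.78 = 3534
v^0.42 = 12300^0.42 = 52.21
g^-0.25 = 1.24^-0.25 = 0.9476
D = 0.98 × 1.119 × 3534 × 52.21 × 0.9476 = 1.917 × 10^5 m
   = 191.7 km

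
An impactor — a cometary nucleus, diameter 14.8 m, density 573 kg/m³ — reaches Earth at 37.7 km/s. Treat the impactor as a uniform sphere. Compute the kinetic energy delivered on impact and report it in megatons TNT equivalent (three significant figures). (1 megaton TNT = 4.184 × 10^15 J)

E ≈ 0.165 Mt TNT

v = 37700 m/s.
Mass m = (π/6) ρ d³ = (π/6) × 573 × (14.8)³ = 9.726 × 10^5 kg
E = ½ m v² = 0.5 × 9.726 × 10^5 × (37700)² = 6.912 × 10^14 J
   = 6.912 × 10^14 / 4.184×10^15 = 0.1652 Mt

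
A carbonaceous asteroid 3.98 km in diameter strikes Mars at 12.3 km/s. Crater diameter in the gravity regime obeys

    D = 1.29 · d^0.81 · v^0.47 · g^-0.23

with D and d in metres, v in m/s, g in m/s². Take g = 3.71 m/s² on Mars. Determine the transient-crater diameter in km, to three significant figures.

In SI units: d = 3980 m, v = 12300 m/s.
d^0.81 = 3980^0.81 = 824.0
v^0.47 = 12300^0.47 = 83.61
g^-0.23 = 3.71^-0.23 = 0.7397
D = 1.29 × 824.0 × 83.61 × 0.7397 = 65740 m
   = 65.74 km

D ≈ 65.7 km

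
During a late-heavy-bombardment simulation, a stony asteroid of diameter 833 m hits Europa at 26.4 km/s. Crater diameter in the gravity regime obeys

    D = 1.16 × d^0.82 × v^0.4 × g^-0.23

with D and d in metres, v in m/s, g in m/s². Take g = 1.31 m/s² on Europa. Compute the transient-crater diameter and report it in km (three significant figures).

In SI units: v = 26400 m/s.
d^0.82 = 833^0.82 = 248.3
v^0.4 = 26400^0.4 = 58.70
g^-0.23 = 1.31^-0.23 = 0.9398
D = 1.16 × 248.3 × 58.70 × 0.9398 = 15889 m
   = 15.89 km

D ≈ 15.9 km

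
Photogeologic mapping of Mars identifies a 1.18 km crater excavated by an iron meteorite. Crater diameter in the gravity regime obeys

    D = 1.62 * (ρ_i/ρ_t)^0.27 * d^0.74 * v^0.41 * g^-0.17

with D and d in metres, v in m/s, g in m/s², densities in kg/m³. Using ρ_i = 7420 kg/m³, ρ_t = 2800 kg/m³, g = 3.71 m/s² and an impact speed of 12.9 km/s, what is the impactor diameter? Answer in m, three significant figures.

Rearranging for d: d = [D / (1.62 · (7420/2800)^0.27 · 12900^0.41 · 3.71^-0.17)]^(1/0.74).
D = 1180 m.
(7420/2800)^0.27 = 1.301
12900^0.41 = 48.46
3.71^-0.17 = 0.8002
Denominator = 1.62 × 1.301 × 48.46 × 0.8002 = 81.73
D / 81.73 = 1180 / 81.73 = 14.44
d = 14.44^(1/0.74) = 14.44^1.3514 = 36.90 m

d ≈ 36.9 m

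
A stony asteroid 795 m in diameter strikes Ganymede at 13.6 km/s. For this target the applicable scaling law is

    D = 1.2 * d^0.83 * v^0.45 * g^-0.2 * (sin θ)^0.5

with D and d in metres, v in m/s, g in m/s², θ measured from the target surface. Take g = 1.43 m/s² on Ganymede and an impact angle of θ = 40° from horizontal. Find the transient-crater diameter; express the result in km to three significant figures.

In SI units: v = 13600 m/s.
d^0.83 = 795^0.83 = 255.4
v^0.45 = 13600^0.45 = 72.46
g^-0.2 = 1.43^-0.2 = 0.9310
(sin 40°)^0.5 = 0.6428^0.5 = 0.8017
D = 1.2 × 255.4 × 72.46 × 0.9310 × 0.8017 = 16575 m
   = 16.58 km

D ≈ 16.6 km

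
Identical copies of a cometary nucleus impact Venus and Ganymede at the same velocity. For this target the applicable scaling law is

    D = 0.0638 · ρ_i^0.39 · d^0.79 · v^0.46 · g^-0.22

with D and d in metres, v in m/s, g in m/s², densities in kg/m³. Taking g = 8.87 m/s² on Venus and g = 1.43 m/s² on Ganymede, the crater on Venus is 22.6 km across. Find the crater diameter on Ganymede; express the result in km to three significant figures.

D ≈ 33.8 km

All impactor-dependent factors cancel in the ratio, leaving D_Ganymede/D_Venus = (g_Ganymede/g_Venus)^-0.22.
(1.43/8.87)^-0.22 = 0.1612^-0.22 = 1.494
D_Ganymede = 1.494 × 22.6 km = 33.8 km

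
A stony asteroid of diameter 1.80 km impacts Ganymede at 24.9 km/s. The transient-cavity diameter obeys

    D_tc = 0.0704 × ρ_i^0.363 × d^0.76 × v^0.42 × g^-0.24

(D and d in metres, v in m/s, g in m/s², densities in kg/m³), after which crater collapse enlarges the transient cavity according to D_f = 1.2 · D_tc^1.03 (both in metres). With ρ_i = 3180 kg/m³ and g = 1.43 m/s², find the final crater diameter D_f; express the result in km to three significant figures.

In SI: d = 1800 m, v = 24900 m/s.
ρ_i^0.363 = 3180^0.363 = 18.68
d^0.76 = 1800^0.76 = 297.9
v^0.42 = 24900^0.42 = 70.21
g^-0.24 = 1.43^-0.24 = 0.9177
D_tc = 0.0704 × 18.68 × 297.9 × 70.21 × 0.9177 = 25240 m
D_f = 1.2 × (25240)^1.03 = 41052 m
     = 41.05 km

D_f ≈ 41.1 km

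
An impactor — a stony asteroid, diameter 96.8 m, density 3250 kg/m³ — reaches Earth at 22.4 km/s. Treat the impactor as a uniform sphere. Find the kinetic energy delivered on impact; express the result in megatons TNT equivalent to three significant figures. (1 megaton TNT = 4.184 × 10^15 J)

E ≈ 92.6 Mt TNT

v = 22400 m/s.
Mass m = (π/6) ρ d³ = (π/6) × 3250 × (96.8)³ = 1.544 × 10^9 kg
E = ½ m v² = 0.5 × 1.544 × 10^9 × (22400)² = 3.874 × 10^17 J
   = 3.874 × 10^17 / 4.184×10^15 = 92.59 Mt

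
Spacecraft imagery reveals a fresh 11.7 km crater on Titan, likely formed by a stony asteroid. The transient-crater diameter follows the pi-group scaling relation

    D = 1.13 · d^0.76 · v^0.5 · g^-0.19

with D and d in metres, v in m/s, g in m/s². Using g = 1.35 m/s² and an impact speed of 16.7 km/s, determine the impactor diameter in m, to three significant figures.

Rearranging for d: d = [D / (1.13 · 16700^0.5 · 1.35^-0.19)]^(1/0.76).
D = 11700 m.
16700^0.5 = 129.2
1.35^-0.19 = 0.9446
Denominator = 1.13 × 129.2 × 0.9446 = 137.9
D / 137.9 = 11700 / 137.9 = 84.84
d = 84.84^(1/0.76) = 84.84^1.3158 = 344.9 m

d ≈ 345 m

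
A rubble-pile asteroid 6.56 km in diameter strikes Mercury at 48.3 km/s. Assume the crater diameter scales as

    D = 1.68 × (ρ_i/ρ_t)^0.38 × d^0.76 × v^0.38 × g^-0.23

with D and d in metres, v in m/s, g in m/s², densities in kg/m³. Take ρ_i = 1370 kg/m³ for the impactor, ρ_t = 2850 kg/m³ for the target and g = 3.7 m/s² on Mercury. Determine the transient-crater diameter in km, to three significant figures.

D ≈ 45.1 km

In SI units: d = 6560 m, v = 48300 m/s.
(ρ_i/ρ_t)^0.38 = (1370/2850)^0.38 = 0.7570
d^0.76 = 6560^0.76 = 795.9
v^0.38 = 48300^0.38 = 60.24
g^-0.23 = 3.7^-0.23 = 0.7401
D = 1.68 × 0.7570 × 795.9 × 60.24 × 0.7401 = 45127 m
   = 45.13 km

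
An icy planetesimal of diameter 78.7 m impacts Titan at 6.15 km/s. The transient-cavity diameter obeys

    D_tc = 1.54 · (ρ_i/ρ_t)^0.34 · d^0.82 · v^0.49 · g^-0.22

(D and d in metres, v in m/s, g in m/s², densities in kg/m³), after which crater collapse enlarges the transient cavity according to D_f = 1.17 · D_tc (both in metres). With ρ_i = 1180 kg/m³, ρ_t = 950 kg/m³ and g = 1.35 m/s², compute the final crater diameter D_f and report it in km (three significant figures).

D_f ≈ 4.68 km

v = 6150 m/s.
(ρ_i/ρ_t)^0.34 = (1180/950)^0.34 = 1.076
d^0.82 = 78.7^0.82 = 35.87
v^0.49 = 6150^0.49 = 71.87
g^-0.22 = 1.35^-0.22 = 0.9361
D_tc = 1.54 × 1.076 × 35.87 × 71.87 × 0.9361 = 3999 m
D_f = 1.17 × 3999 = 4679 m
     = 4.679 km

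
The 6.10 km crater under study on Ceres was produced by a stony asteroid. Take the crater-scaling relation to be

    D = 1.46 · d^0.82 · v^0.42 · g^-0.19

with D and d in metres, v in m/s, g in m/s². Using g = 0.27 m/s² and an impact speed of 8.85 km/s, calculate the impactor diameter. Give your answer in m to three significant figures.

Rearranging for d: d = [D / (1.46 · 8850^0.42 · 0.27^-0.19)]^(1/0.82).
D = 6100 m.
8850^0.42 = 45.47
0.27^-0.19 = 1.282
Denominator = 1.46 × 45.47 × 1.282 = 85.11
D / 85.11 = 6100 / 85.11 = 71.67
d = 71.67^(1/0.82) = 71.67^1.2195 = 183.1 m

d ≈ 183 m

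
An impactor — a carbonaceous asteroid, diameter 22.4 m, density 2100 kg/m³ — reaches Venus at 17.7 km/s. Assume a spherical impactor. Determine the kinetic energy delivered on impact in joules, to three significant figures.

E ≈ 1.94 × 10^15 J

v = 17700 m/s.
Mass m = (π/6) ρ d³ = (π/6) × 2100 × (22.4)³ = 1.236 × 10^7 kg
E = ½ m v² = 0.5 × 1.236 × 10^7 × (17700)² = 1.936 × 10^15 J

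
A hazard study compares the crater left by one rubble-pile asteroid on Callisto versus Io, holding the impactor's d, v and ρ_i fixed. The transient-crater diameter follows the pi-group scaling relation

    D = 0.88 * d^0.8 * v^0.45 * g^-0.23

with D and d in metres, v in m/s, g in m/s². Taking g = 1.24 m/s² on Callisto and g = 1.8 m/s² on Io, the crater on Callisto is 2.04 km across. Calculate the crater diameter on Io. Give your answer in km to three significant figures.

D ≈ 1.87 km

All impactor-dependent factors cancel in the ratio, leaving D_Io/D_Callisto = (g_Io/g_Callisto)^-0.23.
(1.8/1.24)^-0.23 = 1.452^-0.23 = 0.9178
D_Io = 0.9178 × 2.04 km = 1.87 km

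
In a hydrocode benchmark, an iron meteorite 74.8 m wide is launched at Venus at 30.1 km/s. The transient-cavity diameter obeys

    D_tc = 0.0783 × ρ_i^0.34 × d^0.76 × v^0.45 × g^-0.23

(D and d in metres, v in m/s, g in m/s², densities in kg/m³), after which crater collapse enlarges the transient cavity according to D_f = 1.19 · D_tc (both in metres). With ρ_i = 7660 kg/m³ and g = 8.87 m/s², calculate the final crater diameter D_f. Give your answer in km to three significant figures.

D_f ≈ 3.25 km

v = 30100 m/s.
ρ_i^0.34 = 7660^0.34 = 20.92
d^0.76 = 74.8^0.76 = 26.56
v^0.45 = 30100^0.45 = 103.6
g^-0.23 = 8.87^-0.23 = 0.6053
D_tc = 0.0783 × 20.92 × 26.56 × 103.6 × 0.6053 = 2728 m
D_f = 1.19 × 2728 = 3246 m
     = 3.246 km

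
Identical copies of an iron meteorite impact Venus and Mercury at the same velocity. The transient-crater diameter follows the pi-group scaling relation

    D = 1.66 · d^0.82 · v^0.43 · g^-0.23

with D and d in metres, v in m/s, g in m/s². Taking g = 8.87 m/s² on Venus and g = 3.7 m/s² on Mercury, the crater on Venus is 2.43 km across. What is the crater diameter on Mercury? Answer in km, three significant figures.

All impactor-dependent factors cancel in the ratio, leaving D_Mercury/D_Venus = (g_Mercury/g_Venus)^-0.23.
(3.7/8.87)^-0.23 = 0.4171^-0.23 = 1.223
D_Mercury = 1.223 × 2.43 km = 2.97 km

D ≈ 2.97 km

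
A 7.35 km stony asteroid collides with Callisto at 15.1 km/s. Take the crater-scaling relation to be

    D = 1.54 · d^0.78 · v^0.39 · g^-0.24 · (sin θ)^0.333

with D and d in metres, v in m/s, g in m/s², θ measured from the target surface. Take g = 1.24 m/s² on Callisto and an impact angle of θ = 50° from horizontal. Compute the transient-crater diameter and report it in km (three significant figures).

In SI units: d = 7350 m, v = 15100 m/s.
d^0.78 = 7350^0.78 = 1037
v^0.39 = 15100^0.39 = 42.64
g^-0.24 = 1.24^-0.24 = 0.9497
(sin 50°)^0.333 = 0.7660^0.333 = 0.9151
D = 1.54 × 1037 × 42.64 × 0.9497 × 0.9151 = 59180 m
   = 59.18 km

D ≈ 59.2 km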